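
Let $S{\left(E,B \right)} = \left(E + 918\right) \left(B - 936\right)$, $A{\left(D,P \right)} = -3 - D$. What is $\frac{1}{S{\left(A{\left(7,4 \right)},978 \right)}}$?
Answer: $\frac{1}{38136} \approx 2.6222 \cdot 10^{-5}$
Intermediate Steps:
$S{\left(E,B \right)} = \left(-936 + B\right) \left(918 + E\right)$ ($S{\left(E,B \right)} = \left(918 + E\right) \left(-936 + B\right) = \left(-936 + B\right) \left(918 + E\right)$)
$\frac{1}{S{\left(A{\left(7,4 \right)},978 \right)}} = \frac{1}{-859248 - 936 \left(-3 - 7\right) + 918 \cdot 978 + 978 \left(-3 - 7\right)} = \frac{1}{-859248 - 936 \left(-3 - 7\right) + 897804 + 978 \left(-3 - 7\right)} = \frac{1}{-859248 - -9360 + 897804 + 978 \left(-10\right)} = \frac{1}{-859248 + 9360 + 897804 - 9780} = \frac{1}{38136}$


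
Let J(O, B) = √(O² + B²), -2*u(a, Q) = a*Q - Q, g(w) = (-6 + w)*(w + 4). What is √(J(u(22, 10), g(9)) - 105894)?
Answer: √(-105894 + 3*√1394) ≈ 325.24*I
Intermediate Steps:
g(w) = (-6 + w)*(4 + w)
u(a, Q) = Q/2 - Q*a/2 (u(a, Q) = -(a*Q - Q)/2 = -(Q*a - Q)/2 = -(-Q + Q*a)/2 = Q/2 - Q*a/2)
J(O, B) = √(B² + O²)
√(J(u(22, 10), g(9)) - 105894) = √(√((-24 + 9² - 2*9)² + ((½)*10*(1 - 1*22))²) - 105894) = √(√((-24 + 81 - 18)² + ((½)*10*(1 - 22))²) - 105894) = √(√(39² + ((½)*10*(-21))²) - 105894) = √(√(1521 + (-105)²) - 105894) = √(√(1521 + 11025) - 105894) = √(√12546 - 105894) = √(3*√1394 - 105894) = √(-105894 + 3*√1394)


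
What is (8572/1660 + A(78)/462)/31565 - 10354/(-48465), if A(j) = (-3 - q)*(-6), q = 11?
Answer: 298626859409/1396705322925 ≈ 0.21381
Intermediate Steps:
A(j) = 84 (A(j) = (-3 - 1*11)*(-6) = (-3 - 11)*(-6) = -14*(-6) = 84)
(8572/1660 + A(78)/462)/31565 - 10354/(-48465) = (8572/1660 + 84/462)/31565 - 10354/(-48465) = (8572*(1/1660) + 84*(1/462))*(1/31565) - 10354*(-1/48465) = (2143/415 + 2/11)*(1/31565) + 10354/48465 = (24403/4565)*(1/31565) + 10354/48465 = 24403/144094225 + 10354/48465 = 298626859409/1396705322925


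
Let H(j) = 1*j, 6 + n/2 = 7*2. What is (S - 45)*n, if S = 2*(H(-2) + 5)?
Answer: -624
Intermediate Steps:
n = 16 (n = -12 + 2*(7*2) = -12 + 2*14 = -12 + 28 = 16)
H(j) = j
S = 6 (S = 2*(-2 + 5) = 2*3 = 6)
(S - 45)*n = (6 - 45)*16 = -39*16 = -624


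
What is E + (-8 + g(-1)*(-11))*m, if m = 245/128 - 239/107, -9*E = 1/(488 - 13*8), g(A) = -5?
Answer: -694315/46224 ≈ -15.021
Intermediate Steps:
E = -1/3456 (E = -1/(9*(488 - 13*8)) = -1/(9*(488 - 104)) = -⅑/384 = -⅑*1/384 = -1/3456 ≈ -0.00028935)
m = -4377/13696 (m = 245*(1/128) - 239*1/107 = 245/128 - 239/107 = -4377/13696 ≈ -0.31958)
E + (-8 + g(-1)*(-11))*m = -1/3456 + (-8 - 5*(-11))*(-4377/13696) = -1/3456 + (-8 + 55)*(-4377/13696) = -1/3456 + 47*(-4377/13696) = -1/3456 - 205719/13696 = -694315/46224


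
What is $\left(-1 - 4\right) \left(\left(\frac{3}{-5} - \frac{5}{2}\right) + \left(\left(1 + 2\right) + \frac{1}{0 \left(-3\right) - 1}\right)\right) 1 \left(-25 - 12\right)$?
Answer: $- \frac{407}{2} \approx -203.5$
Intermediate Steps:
$\left(-1 - 4\right) \left(\left(\frac{3}{-5} - \frac{5}{2}\right) + \left(\left(1 + 2\right) + \frac{1}{0 \left(-3\right) - 1}\right)\right) 1 \left(-25 - 12\right) = - 5 \left(\left(3 \left(- \frac{1}{5}\right) - \frac{5}{2}\right) + \left(3 + \frac{1}{0 - 1}\right)\right) 1 \left(-37\right) = - 5 \left(\left(- \frac{3}{5} - \frac{5}{2}\right) + \left(3 + \frac{1}{-1}\right)\right) 1 \left(-37\right) = - 5 \left(- \frac{31}{10} + \left(3 - 1\right)\right) 1 \left(-37\right) = - 5 \left(- \frac{31}{10} + 2\right) 1 \left(-37\right) = - 5 \left(- \frac{11}{10}\right) 1 \left(-37\right) = - 5 \left(\left(- \frac{11}{10}\right) \left(-37\right)\right) = \left(-5\right) \frac{407}{10} = - \frac{407}{2}$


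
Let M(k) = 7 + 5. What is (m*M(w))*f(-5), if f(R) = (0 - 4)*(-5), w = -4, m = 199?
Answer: 47760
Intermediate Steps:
f(R) = 20 (f(R) = -4*(-5) = 20)
M(k) = 12
(m*M(w))*f(-5) = (199*12)*20 = 2388*20 = 47760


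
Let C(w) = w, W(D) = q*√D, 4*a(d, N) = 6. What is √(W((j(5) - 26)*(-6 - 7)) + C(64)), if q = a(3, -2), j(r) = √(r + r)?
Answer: √(256 + 6*√13*√(26 - √10))/2 ≈ 9.4787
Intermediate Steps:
j(r) = √2*√r (j(r) = √(2*r) = √2*√r)
a(d, N) = 3/2 (a(d, N) = (¼)*6 = 3/2)
q = 3/2 ≈ 1.5000
W(D) = 3*√D/2
√(W((j(5) - 26)*(-6 - 7)) + C(64)) = √(3*√((√2*√5 - 26)*(-6 - 7))/2 + 64) = √(3*√((√10 - 26)*(-13))/2 + 64) = √(3*√((-26 + √10)*(-13))/2 + 64) = √(3*√(338 - 13*√10)/2 + 64) = √(64 + 3*√(338 - 13*√10)/2)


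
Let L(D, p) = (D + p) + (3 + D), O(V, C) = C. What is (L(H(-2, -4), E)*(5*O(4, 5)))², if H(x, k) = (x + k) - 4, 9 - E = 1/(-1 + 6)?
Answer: 42025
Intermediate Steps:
E = 44/5 (E = 9 - 1/(-1 + 6) = 9 - 1/5 = 9 - 1*⅕ = 9 - ⅕ = 44/5 ≈ 8.8000)
H(x, k) = -4 + k + x (H(x, k) = (k + x) - 4 = -4 + k + x)
L(D, p) = 3 + p + 2*D
(L(H(-2, -4), E)*(5*O(4, 5)))² = ((3 + 44/5 + 2*(-4 - 4 - 2))*(5*5))² = ((3 + 44/5 + 2*(-10))*25)² = ((3 + 44/5 - 20)*25)² = (-41/5*25)² = (-205)² = 42025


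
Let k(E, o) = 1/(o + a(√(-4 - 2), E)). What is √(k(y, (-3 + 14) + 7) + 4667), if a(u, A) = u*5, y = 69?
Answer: √((84007 + 23335*I*√6)/(18 + 5*I*√6)) ≈ 68.316 - 0.0002*I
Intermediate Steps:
a(u, A) = 5*u
k(E, o) = 1/(o + 5*I*√6) (k(E, o) = 1/(o + 5*√(-4 - 2)) = 1/(o + 5*√(-6)) = 1/(o + 5*(I*√6)) = 1/(o + 5*I*√6))
√(k(y, (-3 + 14) + 7) + 4667) = √(1/(((-3 + 14) + 7) + 5*I*√6) + 4667) = √(1/((11 + 7) + 5*I*√6) + 4667) = √(1/(18 + 5*I*√6) + 4667) = √(4667 + 1/(18 + 5*I*√6))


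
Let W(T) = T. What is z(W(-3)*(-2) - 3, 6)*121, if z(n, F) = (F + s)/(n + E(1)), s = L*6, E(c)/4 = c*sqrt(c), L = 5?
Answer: 4356/7 ≈ 622.29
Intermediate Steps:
E(c) = 4*c**(3/2) (E(c) = 4*(c*sqrt(c)) = 4*c**(3/2))
s = 30 (s = 5*6 = 30)
z(n, F) = (30 + F)/(4 + n) (z(n, F) = (F + 30)/(n + 4*1**(3/2)) = (30 + F)/(n + 4*1) = (30 + F)/(n + 4) = (30 + F)/(4 + n))
z(W(-3)*(-2) - 3, 6)*121 = ((30 + 6)/(4 + (-3*(-2) - 3)))*121 = (36/(4 + (6 - 3)))*121 = (36/(4 + 3))*121 = (36/7)*121 = 4356/7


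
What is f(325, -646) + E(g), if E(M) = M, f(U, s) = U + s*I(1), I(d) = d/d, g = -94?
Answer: -415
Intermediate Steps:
I(d) = 1
f(U, s) = U + s (f(U, s) = U + s*1 = U + s)
f(325, -646) + E(g) = (325 - 646) - 94 = -321 - 94 = -415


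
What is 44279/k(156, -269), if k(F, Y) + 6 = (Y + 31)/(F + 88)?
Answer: -5402038/851 ≈ -6347.9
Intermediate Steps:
k(F, Y) = -6 + (31 + Y)/(88 + F) (k(F, Y) = -6 + (Y + 31)/(F + 88) = -6 + (31 + Y)/(88 + F))
44279/k(156, -269) = 44279/(((-497 - 269 - 6*156)/(88 + 156))) = 44279/(((-497 - 269 - 936)/244)) = 44279/(((1/244)*(-1702))) = 44279/(-851/122) = 44279*(-122/851) = -5402038/851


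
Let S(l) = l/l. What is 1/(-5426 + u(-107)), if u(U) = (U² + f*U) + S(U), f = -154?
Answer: 1/22502 ≈ 4.4441e-5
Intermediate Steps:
S(l) = 1
u(U) = 1 + U² - 154*U (u(U) = (U² - 154*U) + 1 = 1 + U² - 154*U)
1/(-5426 + u(-107)) = 1/(-5426 + (1 + (-107)² - 154*(-107))) = 1/(-5426 + (1 + 11449 + 16478)) = 1/(-5426 + 27928) = 1/22502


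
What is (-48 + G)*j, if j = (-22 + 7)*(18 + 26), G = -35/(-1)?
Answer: 8580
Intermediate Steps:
G = 35 (G = -35*(-1) = 35)
j = -660 (j = -15*44 = -660)
(-48 + G)*j = (-48 + 35)*(-660) = -13*(-660) = 8580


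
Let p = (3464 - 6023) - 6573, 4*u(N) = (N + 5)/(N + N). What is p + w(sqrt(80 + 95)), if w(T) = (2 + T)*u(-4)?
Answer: -146113/16 - 5*sqrt(7)/32 ≈ -9132.5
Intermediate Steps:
u(N) = (5 + N)/(8*N) (u(N) = ((N + 5)/(N + N))/4 = ((5 + N)/((2*N)))/4 = ((5 + N)*(1/(2*N)))/4 = ((5 + N)/(2*N))/4 = (5 + N)/(8*N))
w(T) = -1/16 - T/32 (w(T) = (2 + T)*((1/8)*(5 - 4)/(-4)) = (2 + T)*((1/8)*(-1/4)*1) = (2 + T)*(-1/32) = -1/16 - T/32)
p = -9132 (p = -2559 - 6573 = -9132)
p + w(sqrt(80 + 95)) = -9132 + (-1/16 - sqrt(80 + 95)/32) = -9132 + (-1/16 - 5*sqrt(7)/32) = -146113/16 - 5*sqrt(7)/32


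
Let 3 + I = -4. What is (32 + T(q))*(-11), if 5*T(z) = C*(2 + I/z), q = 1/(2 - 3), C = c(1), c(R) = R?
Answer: -1859/5 ≈ -371.80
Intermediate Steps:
C = 1
q = -1 (q = 1/(-1) = -1)
I = -7 (I = -3 - 4 = -7)
T(z) = 2/5 - 7/(5*z) (T(z) = (1*(2 - 7/z))/5 = (2 - 7/z)/5 = 2/5 - 7/(5*z))
(32 + T(q))*(-11) = (32 + (1/5)*(-7 + 2*(-1))/(-1))*(-11) = (32 + (1/5)*(-1)*(-7 - 2))*(-11) = (32 + (1/5)*(-1)*(-9))*(-11) = (32 + 9/5)*(-11) = (169/5)*(-11) = -1859/5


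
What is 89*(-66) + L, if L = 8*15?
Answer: -5754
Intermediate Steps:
L = 120
89*(-66) + L = 89*(-66) + 120 = -5874 + 120 = -5754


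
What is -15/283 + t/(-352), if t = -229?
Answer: 59527/99616 ≈ 0.59756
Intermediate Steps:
-15/283 + t/(-352) = -15/283 - 229/(-352) = -15*1/283 - 229*(-1/352) = -15/283 + 229/352 = 59527/99616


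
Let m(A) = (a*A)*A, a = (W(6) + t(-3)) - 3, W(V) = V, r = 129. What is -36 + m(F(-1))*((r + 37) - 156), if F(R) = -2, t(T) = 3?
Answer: 204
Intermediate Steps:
a = 6 (a = (6 + 3) - 3 = 9 - 3 = 6)
m(A) = 6*A² (m(A) = (6*A)*A = 6*A²)
-36 + m(F(-1))*((r + 37) - 156) = -36 + (6*(-2)²)*((129 + 37) - 156) = -36 + (6*4)*(166 - 156) = -36 + 24*10 = -36 + 240 = 204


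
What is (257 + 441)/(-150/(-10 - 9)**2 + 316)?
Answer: 125989/56963 ≈ 2.2118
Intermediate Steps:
(257 + 441)/(-150/(-10 - 9)**2 + 316) = 698/(-150/((-19)**2) + 316) = 698/(-150/361 + 316) = 698/(113926/361) = 698*(361/113926) = 125989/56963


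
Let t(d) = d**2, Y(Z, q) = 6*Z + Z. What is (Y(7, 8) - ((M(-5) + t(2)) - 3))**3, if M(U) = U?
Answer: 148877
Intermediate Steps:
Y(Z, q) = 7*Z
(Y(7, 8) - ((M(-5) + t(2)) - 3))**3 = (7*7 - ((-5 + 2**2) - 3))**3 = (49 - ((-5 + 4) - 3))**3 = (49 - (-1 - 3))**3 = (49 - 1*(-4))**3 = (49 + 4)**3 = 53**3 = 148877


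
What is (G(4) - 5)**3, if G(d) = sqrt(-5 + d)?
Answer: -110 + 74*I ≈ -110.0 + 74.0*I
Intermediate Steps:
(G(4) - 5)**3 = (sqrt(-5 + 4) - 5)**3 = (sqrt(-1) - 5)**3 = (I - 5)**3 = (-5 + I)**3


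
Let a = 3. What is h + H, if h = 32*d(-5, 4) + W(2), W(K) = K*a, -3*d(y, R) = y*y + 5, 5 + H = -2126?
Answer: -2445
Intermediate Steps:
H = -2131 (H = -5 - 2126 = -2131)
d(y, R) = -5/3 - y**2/3 (d(y, R) = -(y*y + 5)/3 = -(y**2 + 5)/3 = -(5 + y**2)/3 = -5/3 - y**2/3)
W(K) = 3*K (W(K) = K*3 = 3*K)
h = -314 (h = 32*(-5/3 - 1/3*(-5)**2) + 3*2 = 32*(-5/3 - 1/3*25) + 6 = 32*(-5/3 - 25/3) + 6 = 32*(-10) + 6 = -320 + 6 = -314)
h + H = -314 - 2131 = -2445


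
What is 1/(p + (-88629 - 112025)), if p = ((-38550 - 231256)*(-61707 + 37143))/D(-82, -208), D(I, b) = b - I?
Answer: -21/1108799498 ≈ -1.8939e-8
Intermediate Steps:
p = -1104585764/21 (p = ((-38550 - 231256)*(-61707 + 37143))/(-208 - 1*(-82)) = (-269806*(-24564))/(-208 + 82) = 6627514584/(-126) = 6627514584*(-1/126) = -1104585764/21 ≈ -5.2599e+7)
1/(p + (-88629 - 112025)) = 1/(-1104585764/21 + (-88629 - 112025)) = 1/(-1104585764/21 - 200654) = 1/(-1108799498/21) = -21/1108799498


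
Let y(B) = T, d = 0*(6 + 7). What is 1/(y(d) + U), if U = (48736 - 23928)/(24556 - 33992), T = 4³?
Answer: 337/20682 ≈ 0.016294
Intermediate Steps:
d = 0 (d = 0*13 = 0)
T = 64
y(B) = 64
U = -886/337 (U = 24808/(-9436) = 24808*(-1/9436) = -886/337 ≈ -2.6291)
1/(y(d) + U) = 1/(64 - 886/337) = 1/(20682/337) = 337/20682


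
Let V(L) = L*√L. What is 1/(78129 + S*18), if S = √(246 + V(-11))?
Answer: 1/(78129 + 18*√(246 - 11*I*√11)) ≈ 1.2753e-5 + 3.4e-9*I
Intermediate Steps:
V(L) = L^(3/2)
S = √(246 - 11*I*√11) (S = √(246 + (-11)^(3/2)) = √(246 - 11*I*√11) ≈ 15.727 - 1.1599*I)
1/(78129 + S*18) = 1/(78129 + √(246 - 11*I*√11)*18) = 1/(78129 + 18*√(246 - 11*I*√11))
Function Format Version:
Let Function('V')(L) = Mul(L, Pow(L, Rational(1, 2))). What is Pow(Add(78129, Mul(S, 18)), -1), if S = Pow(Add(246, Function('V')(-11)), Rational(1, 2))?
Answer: Pow(Add(78129, Mul(18, Pow(Add(246, Mul(-11, I, Pow(11, Rational(1, 2)))), Rational(1, 2)))), -1) ≈ Add(1.2753e-5, Mul(3.40e-9, I))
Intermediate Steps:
Function('V')(L) = Pow(L, Rational(3, 2))
S = Pow(Add(246, Mul(-11, I, Pow(11, Rational(1, 2)))), Rational(1, 2)) (S = Pow(Add(246, Pow(-11, Rational(3, 2))), Rational(1, 2)) = Pow(Add(246, Mul(-11, I, Pow(11, Rational(1, 2)))), Rational(1, 2)) ≈ Add(15.727, Mul(-1.1599, I)))
Pow(Add(78129, Mul(S, 18)), -1) = Pow(Add(78129, Mul(Pow(Add(246, Mul(-11, I, Pow(11, Rational(1, 2)))), Rational(1, 2)), 18)), -1) = Pow(Add(78129, Mul(18, Pow(Add(246, Mul(-11, I, Pow(11, Rational(1, 2)))), Rational(1, 2)))), -1)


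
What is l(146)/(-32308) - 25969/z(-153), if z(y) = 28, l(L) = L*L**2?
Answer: -231536565/226156 ≈ -1023.8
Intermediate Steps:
l(L) = L**3
l(146)/(-32308) - 25969/z(-153) = 146**3/(-32308) - 25969/28 = 3112136*(-1/32308) - 25969*1/28 = -778034/8077 - 25969/28 = -231536565/226156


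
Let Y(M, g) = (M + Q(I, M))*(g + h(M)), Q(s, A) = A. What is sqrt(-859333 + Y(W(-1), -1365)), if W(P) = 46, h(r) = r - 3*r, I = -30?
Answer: 7*I*sqrt(20273) ≈ 996.68*I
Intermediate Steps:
h(r) = -2*r
Y(M, g) = 2*M*(g - 2*M) (Y(M, g) = (M + M)*(g - 2*M) = (2*M)*(g - 2*M) = 2*M*(g - 2*M))
sqrt(-859333 + Y(W(-1), -1365)) = sqrt(-859333 + 2*46*(-1365 - 2*46)) = sqrt(-859333 + 2*46*(-1365 - 92)) = sqrt(-859333 + 2*46*(-1457)) = sqrt(-859333 - 134044) = sqrt(-993377) = 7*I*sqrt(20273)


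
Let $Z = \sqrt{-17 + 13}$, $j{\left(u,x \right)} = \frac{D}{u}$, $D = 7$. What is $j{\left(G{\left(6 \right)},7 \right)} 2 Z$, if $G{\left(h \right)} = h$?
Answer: $\frac{14 i}{3} \approx 4.6667 i$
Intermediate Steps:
$j{\left(u,x \right)} = \frac{7}{u}$
$Z = 2 i$ ($Z = \sqrt{-4} = 2 i \approx 2.0 i$)
$j{\left(G{\left(6 \right)},7 \right)} 2 Z = \frac{7}{6} \cdot 2 \cdot 2 i = \frac{7 \cdot 2 i}{3} = \frac{14 i}{3}$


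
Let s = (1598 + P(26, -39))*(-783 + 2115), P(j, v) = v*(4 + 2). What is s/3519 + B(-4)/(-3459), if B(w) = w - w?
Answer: 201872/391 ≈ 516.30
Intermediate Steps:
P(j, v) = 6*v (P(j, v) = v*6 = 6*v)
s = 1816848 (s = (1598 + 6*(-39))*(-783 + 2115) = (1598 - 234)*1332 = 1364*1332 = 1816848)
B(w) = 0
s/3519 + B(-4)/(-3459) = 1816848/3519 + 0/(-3459) = 1816848*(1/3519) + 0*(-1/3459) = 201872/391 + 0 = 201872/391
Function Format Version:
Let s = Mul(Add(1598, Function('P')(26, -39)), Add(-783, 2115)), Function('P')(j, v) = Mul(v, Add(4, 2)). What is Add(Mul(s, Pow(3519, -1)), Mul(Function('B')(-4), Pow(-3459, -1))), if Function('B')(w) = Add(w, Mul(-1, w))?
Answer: Rational(201872, 391) ≈ 516.30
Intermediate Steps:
Function('P')(j, v) = Mul(6, v) (Function('P')(j, v) = Mul(v, 6) = Mul(6, v))
s = 1816848 (s = Mul(Add(1598, Mul(6, -39)), Add(-783, 2115)) = Mul(Add(1598, -234), 1332) = Mul(1364, 1332) = 1816848)
Function('B')(w) = 0
Add(Mul(s, Pow(3519, -1)), Mul(Function('B')(-4), Pow(-3459, -1))) = Add(Mul(1816848, Pow(3519, -1)), Mul(0, Pow(-3459, -1))) = Add(Mul(1816848, Rational(1, 3519)), Mul(0, Rational(-1, 3459))) = Add(Rational(201872, 391), 0) = Rational(201872, 391)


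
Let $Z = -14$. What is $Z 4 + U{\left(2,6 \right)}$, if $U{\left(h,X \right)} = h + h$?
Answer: $-52$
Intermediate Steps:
$U{\left(h,X \right)} = 2 h$
$Z 4 + U{\left(2,6 \right)} = \left(-14\right) 4 + 2 \cdot 2 = -56 + 4 = -52$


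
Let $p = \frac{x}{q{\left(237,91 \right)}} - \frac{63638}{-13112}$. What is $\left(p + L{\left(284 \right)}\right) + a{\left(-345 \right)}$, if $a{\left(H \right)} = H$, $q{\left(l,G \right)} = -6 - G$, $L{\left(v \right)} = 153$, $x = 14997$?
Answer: $- \frac{217332833}{635932} \approx -341.75$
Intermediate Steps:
$p = - \frac{95233889}{635932}$ ($p = \frac{14997}{-6 - 91} - \frac{63638}{-13112} = \frac{14997}{-6 - 91} - - \frac{31819}{6556} = \frac{14997}{-97} + \frac{31819}{6556} = 14997 \left(- \frac{1}{97}\right) + \frac{31819}{6556} = - \frac{14997}{97} + \frac{31819}{6556} = - \frac{95233889}{635932} \approx -149.75$)
$\left(p + L{\left(284 \right)}\right) + a{\left(-345 \right)} = \left(- \frac{95233889}{635932} + 153\right) - 345 = \frac{2063707}{635932} - 345 = - \frac{217332833}{635932}$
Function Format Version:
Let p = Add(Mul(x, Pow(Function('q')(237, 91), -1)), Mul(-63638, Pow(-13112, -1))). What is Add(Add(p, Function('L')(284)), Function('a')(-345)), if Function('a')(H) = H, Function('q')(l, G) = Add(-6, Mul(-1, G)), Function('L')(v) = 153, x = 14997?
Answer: Rational(-217332833, 635932) ≈ -341.75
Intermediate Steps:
p = Rational(-95233889, 635932) (p = Add(Mul(14997, Pow(Add(-6, Mul(-1, 91)), -1)), Mul(-63638, Pow(-13112, -1))) = Add(Mul(14997, Pow(Add(-6, -91), -1)), Mul(-63638, Rational(-1, 13112))) = Add(Mul(14997, Pow(-97, -1)), Rational(31819, 6556)) = Add(Mul(14997, Rational(-1, 97)), Rational(31819, 6556)) = Add(Rational(-14997, 97), Rational(31819, 6556)) = Rational(-95233889, 635932) ≈ -149.75)
Add(Add(p, Function('L')(284)), Function('a')(-345)) = Add(Add(Rational(-95233889, 635932), 153), -345) = Add(Rational(2063707, 635932), -345) = Rational(-217332833, 635932)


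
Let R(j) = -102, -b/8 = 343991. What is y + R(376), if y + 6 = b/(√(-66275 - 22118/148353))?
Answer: -108 + 2751928*I*√1458624081933129/9832117193 ≈ -108.0 + 10690.0*I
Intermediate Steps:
b = -2751928 (b = -8*343991 = -2751928)
y = -6 + 2751928*I*√1458624081933129/9832117193 (y = -6 - 2751928/√(-66275 - 22118/148353) = -6 - 2751928*(-I*√1458624081933129/9832117193) = -6 - (-2751928)*I*√1458624081933129/9832117193 = -6 + 2751928*I*√1458624081933129/9832117193 ≈ -6.0 + 10690.0*I)
y + R(376) = (-6 + 2751928*I*√1458624081933129/9832117193) - 102 = -108 + 2751928*I*√1458624081933129/9832117193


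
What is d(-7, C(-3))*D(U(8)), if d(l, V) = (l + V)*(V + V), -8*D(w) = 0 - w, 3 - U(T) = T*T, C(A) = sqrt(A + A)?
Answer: 183/2 + 427*I*sqrt(6)/4 ≈ 91.5 + 261.48*I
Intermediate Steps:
C(A) = sqrt(2)*sqrt(A) (C(A) = sqrt(2*A) = sqrt(2)*sqrt(A))
U(T) = 3 - T**2 (U(T) = 3 - T*T = 3 - T**2)
D(w) = w/8 (D(w) = -(0 - w)/8 = -(-1)*w/8 = w/8)
d(l, V) = 2*V*(V + l) (d(l, V) = (V + l)*(2*V) = 2*V*(V + l))
d(-7, C(-3))*D(U(8)) = (2*(sqrt(2)*sqrt(-3))*(sqrt(2)*sqrt(-3) - 7))*((3 - 1*8**2)/8) = (2*(sqrt(2)*(I*sqrt(3)))*(sqrt(2)*(I*sqrt(3)) - 7))*((3 - 1*64)/8) = (2*(I*sqrt(6))*(I*sqrt(6) - 7))*((3 - 64)/8) = (2*(I*sqrt(6))*(-7 + I*sqrt(6)))*((1/8)*(-61)) = (2*I*sqrt(6)*(-7 + I*sqrt(6)))*(-61/8) = -61*I*sqrt(6)*(-7 + I*sqrt(6))/4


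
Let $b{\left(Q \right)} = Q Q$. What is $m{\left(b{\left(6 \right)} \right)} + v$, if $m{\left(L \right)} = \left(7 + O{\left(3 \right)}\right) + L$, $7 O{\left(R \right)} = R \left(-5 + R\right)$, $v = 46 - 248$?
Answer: $- \frac{1119}{7} \approx -159.86$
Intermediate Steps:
$v = -202$
$O{\left(R \right)} = \frac{R \left(-5 + R\right)}{7}$
$b{\left(Q \right)} = Q^{2}$
$m{\left(L \right)} = \frac{43}{7} + L$ ($m{\left(L \right)} = \left(7 + \frac{1}{7} \cdot 3 \left(-5 + 3\right)\right) + L = \left(7 + \frac{1}{7} \cdot 3 \left(-2\right)\right) + L = \left(7 - \frac{6}{7}\right) + L = \frac{43}{7} + L$)
$m{\left(b{\left(6 \right)} \right)} + v = \left(\frac{43}{7} + 6^{2}\right) - 202 = \left(\frac{43}{7} + 36\right) - 202 = \frac{295}{7} - 202 = - \frac{1119}{7}$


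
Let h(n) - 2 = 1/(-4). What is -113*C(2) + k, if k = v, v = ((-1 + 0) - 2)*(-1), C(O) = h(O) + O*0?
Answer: -779/4 ≈ -194.75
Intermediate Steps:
h(n) = 7/4 (h(n) = 2 + 1/(-4) = 2 - ¼ = 7/4)
C(O) = 7/4 (C(O) = 7/4 + O*0 = 7/4 + 0 = 7/4)
v = 3 (v = (-1 - 2)*(-1) = -3*(-1) = 3)
k = 3
-113*C(2) + k = -113*7/4 + 3 = -791/4 + 3 = -779/4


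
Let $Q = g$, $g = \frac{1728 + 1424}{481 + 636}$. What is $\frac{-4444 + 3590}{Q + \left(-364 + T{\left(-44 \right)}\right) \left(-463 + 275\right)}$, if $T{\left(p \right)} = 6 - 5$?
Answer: $- \frac{7819}{624850} \approx -0.012513$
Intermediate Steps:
$T{\left(p \right)} = 1$ ($T{\left(p \right)} = 6 - 5 = 1$)
$g = \frac{3152}{1117} \approx 2.8218$
$Q = \frac{3152}{1117} \approx 2.8218$
$\frac{-4444 + 3590}{Q + \left(-364 + T{\left(-44 \right)}\right) \left(-463 + 275\right)} = \frac{-4444 + 3590}{\frac{3152}{1117} + \left(-364 + 1\right) \left(-463 + 275\right)} = - \frac{854}{\frac{3152}{1117} - -68244} = - \frac{854}{\frac{3152}{1117} + 68244} = - \frac{854}{\frac{76231700}{1117}} = \left(-854\right) \frac{1117}{76231700} = - \frac{7819}{624850}$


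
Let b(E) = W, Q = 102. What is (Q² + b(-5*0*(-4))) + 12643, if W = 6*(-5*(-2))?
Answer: 23107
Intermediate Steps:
W = 60 (W = 6*10 = 60)
b(E) = 60
(Q² + b(-5*0*(-4))) + 12643 = (102² + 60) + 12643 = (10404 + 60) + 12643 = 10464 + 12643 = 23107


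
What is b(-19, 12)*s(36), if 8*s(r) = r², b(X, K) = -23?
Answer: -3726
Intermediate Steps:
s(r) = r²/8
b(-19, 12)*s(36) = -23*36²/8 = -23*1296/8 = -23*162 = -3726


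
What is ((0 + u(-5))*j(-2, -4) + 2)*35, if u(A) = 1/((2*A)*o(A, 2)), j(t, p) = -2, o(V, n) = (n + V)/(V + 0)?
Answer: 245/3 ≈ 81.667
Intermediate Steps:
o(V, n) = (V + n)/V
u(A) = 1/(4 + 2*A) (u(A) = 1/((2*A)*((A + 2)/A)) = 1/((2*A)*((2 + A)/A)) = 1/(4 + 2*A))
((0 + u(-5))*j(-2, -4) + 2)*35 = ((0 + 1/(2*(2 - 5)))*(-2) + 2)*35 = ((0 + (½)/(-3))*(-2) + 2)*35 = ((0 + (½)*(-⅓))*(-2) + 2)*35 = ((0 - ⅙)*(-2) + 2)*35 = (-⅙*(-2) + 2)*35 = (⅓ + 2)*35 = (7/3)*35 = 245/3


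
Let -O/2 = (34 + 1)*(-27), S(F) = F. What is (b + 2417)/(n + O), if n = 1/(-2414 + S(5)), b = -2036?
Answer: 917829/4553009 ≈ 0.20159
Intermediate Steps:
n = -1/2409 (n = 1/(-2414 + 5) = 1/(-2409) = -1/2409 ≈ -0.00041511)
O = 1890 (O = -2*(34 + 1)*(-27) = -70*(-27) = -2*(-945) = 1890)
(b + 2417)/(n + O) = (-2036 + 2417)/(-1/2409 + 1890) = 381/(4553009/2409) = 381*(2409/4553009) = 917829/4553009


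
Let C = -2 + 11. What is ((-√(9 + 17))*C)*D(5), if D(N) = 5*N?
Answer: -225*√26 ≈ -1147.3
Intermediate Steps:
C = 9
((-√(9 + 17))*C)*D(5) = (-√(9 + 17)*9)*(5*5) = (-√26*9)*25 = -9*√26*25 = -225*√26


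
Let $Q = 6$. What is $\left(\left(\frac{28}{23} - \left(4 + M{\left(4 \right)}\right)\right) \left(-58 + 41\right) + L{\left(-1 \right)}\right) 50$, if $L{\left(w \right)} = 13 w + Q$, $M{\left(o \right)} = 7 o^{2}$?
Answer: $\frac{2235950}{23} \approx 97215.0$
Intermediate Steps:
$L{\left(w \right)} = 6 + 13 w$ ($L{\left(w \right)} = 13 w + 6 = 6 + 13 w$)
$\left(\left(\frac{28}{23} - \left(4 + M{\left(4 \right)}\right)\right) \left(-58 + 41\right) + L{\left(-1 \right)}\right) 50 = \left(\left(\frac{28}{23} - \left(4 + 7 \cdot 4^{2}\right)\right) \left(-58 + 41\right) + \left(6 + 13 \left(-1\right)\right)\right) 50 = \left(\left(28 \cdot \frac{1}{23} - \left(4 + 7 \cdot 16\right)\right) \left(-17\right) + \left(6 - 13\right)\right) 50 = \left(\left(\frac{28}{23} - 116\right) \left(-17\right) - 7\right) 50 = \left(\left(- \frac{2640}{23}\right) \left(-17\right) - 7\right) 50 = \left(\frac{44880}{23} - 7\right) 50 = \frac{44719}{23} \cdot 50 = \frac{2235950}{23}$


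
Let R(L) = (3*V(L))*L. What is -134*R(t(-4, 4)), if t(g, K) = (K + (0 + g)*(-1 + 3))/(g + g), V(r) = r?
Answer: -201/2 ≈ -100.50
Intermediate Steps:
t(g, K) = (K + 2*g)/(2*g) (t(g, K) = (K + g*2)/((2*g)) = (K + 2*g)*(1/(2*g)) = (K + 2*g)/(2*g))
R(L) = 3*L² (R(L) = (3*L)*L = 3*L²)
-134*R(t(-4, 4)) = -402*((-4 + (½)*4)/(-4))² = -402*(-(-4 + 2)/4)² = -402*(-¼*(-2))² = -402*(½)² = -402/4 = -134*¾ = -201/2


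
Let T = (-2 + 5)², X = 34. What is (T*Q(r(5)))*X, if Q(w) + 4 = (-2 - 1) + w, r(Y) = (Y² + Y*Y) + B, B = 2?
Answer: 13770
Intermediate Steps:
r(Y) = 2 + 2*Y² (r(Y) = (Y² + Y*Y) + 2 = (Y² + Y²) + 2 = 2*Y² + 2 = 2 + 2*Y²)
T = 9 (T = 3² = 9)
Q(w) = -7 + w (Q(w) = -4 + ((-2 - 1) + w) = -4 + (-3 + w) = -7 + w)
(T*Q(r(5)))*X = (9*(-7 + (2 + 2*5²)))*34 = (9*(-7 + (2 + 2*25)))*34 = (9*(-7 + (2 + 50)))*34 = (9*(-7 + 52))*34 = (9*45)*34 = 405*34 = 13770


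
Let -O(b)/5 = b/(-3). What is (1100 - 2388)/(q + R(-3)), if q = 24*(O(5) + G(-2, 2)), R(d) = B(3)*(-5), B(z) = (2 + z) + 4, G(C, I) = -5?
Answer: -184/5 ≈ -36.800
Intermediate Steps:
B(z) = 6 + z
O(b) = 5*b/3 (O(b) = -5*b/(-3) = -5*b*(-1)/3 = -(-5)*b/3 = 5*b/3)
R(d) = -45 (R(d) = (6 + 3)*(-5) = 9*(-5) = -45)
q = 80 (q = 24*((5/3)*5 - 5) = 24*(25/3 - 5) = 24*(10/3) = 80)
(1100 - 2388)/(q + R(-3)) = (1100 - 2388)/(80 - 45) = -1288/35 = -1288*1/35 = -184/5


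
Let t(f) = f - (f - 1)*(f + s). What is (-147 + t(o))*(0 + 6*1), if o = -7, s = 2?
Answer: -1164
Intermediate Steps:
t(f) = f - (-1 + f)*(2 + f) (t(f) = f - (f - 1)*(f + 2) = f - (-1 + f)*(2 + f))
(-147 + t(o))*(0 + 6*1) = (-147 + (2 - 1*(-7)**2))*(0 + 6*1) = (-147 + (2 - 1*49))*(0 + 6) = (-147 + (2 - 49))*6 = (-147 - 47)*6 = -194*6 = -1164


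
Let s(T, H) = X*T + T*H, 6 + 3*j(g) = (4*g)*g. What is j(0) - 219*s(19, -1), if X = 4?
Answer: -12485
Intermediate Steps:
j(g) = -2 + 4*g**2/3 (j(g) = -2 + ((4*g)*g)/3 = -2 + (4*g**2)/3 = -2 + 4*g**2/3)
s(T, H) = 4*T + H*T (s(T, H) = 4*T + T*H = 4*T + H*T)
j(0) - 219*s(19, -1) = (-2 + (4/3)*0**2) - 4161*(4 - 1) = (-2 + (4/3)*0) - 4161*3 = (-2 + 0) - 219*57 = -2 - 12483 = -12485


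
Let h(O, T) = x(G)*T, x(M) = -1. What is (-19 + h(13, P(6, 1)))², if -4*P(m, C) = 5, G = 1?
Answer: 5041/16 ≈ 315.06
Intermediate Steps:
P(m, C) = -5/4 (P(m, C) = -¼*5 = -5/4)
h(O, T) = -T
(-19 + h(13, P(6, 1)))² = (-19 - 1*(-5/4))² = (-19 + 5/4)² = (-71/4)² = 5041/16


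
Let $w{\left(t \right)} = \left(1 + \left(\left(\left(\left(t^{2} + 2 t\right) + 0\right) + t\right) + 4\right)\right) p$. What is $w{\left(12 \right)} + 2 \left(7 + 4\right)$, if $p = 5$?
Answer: $947$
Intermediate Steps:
$w{\left(t \right)} = 25 + 5 t^{2} + 15 t$ ($w{\left(t \right)} = \left(1 + \left(\left(\left(\left(t^{2} + 2 t\right) + 0\right) + t\right) + 4\right)\right) 5 = \left(1 + \left(\left(\left(t^{2} + 2 t\right) + t\right) + 4\right)\right) 5 = \left(1 + \left(\left(t^{2} + 3 t\right) + 4\right)\right) 5 = \left(1 + \left(4 + t^{2} + 3 t\right)\right) 5 = \left(5 + t^{2} + 3 t\right) 5 = 25 + 5 t^{2} + 15 t$)
$w{\left(12 \right)} + 2 \left(7 + 4\right) = \left(25 + 5 \cdot 12^{2} + 15 \cdot 12\right) + 2 \left(7 + 4\right) = \left(25 + 5 \cdot 144 + 180\right) + 2 \cdot 11 = \left(25 + 720 + 180\right) + 22 = 925 + 22 = 947$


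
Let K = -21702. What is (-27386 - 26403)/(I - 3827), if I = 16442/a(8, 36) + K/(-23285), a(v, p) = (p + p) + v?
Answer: 10019814920/674434747 ≈ 14.857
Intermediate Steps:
a(v, p) = v + 2*p (a(v, p) = 2*p + v = v + 2*p)
I = 38458813/186280 (I = 16442/(8 + 2*36) - 21702/(-23285) = 16442/(8 + 72) - 21702*(-1/23285) = 16442/80 + 21702/23285 = 16442*(1/80) + 21702/23285 = 8221/40 + 21702/23285 = 38458813/186280 ≈ 206.46)
(-27386 - 26403)/(I - 3827) = (-27386 - 26403)/(38458813/186280 - 3827) = -53789/(-674434747/186280) = -53789*(-186280/674434747) = 10019814920/674434747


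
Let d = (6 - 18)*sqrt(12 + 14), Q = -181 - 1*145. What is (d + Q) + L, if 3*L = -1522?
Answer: -2500/3 - 12*sqrt(26) ≈ -894.52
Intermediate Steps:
L = -1522/3 (L = (1/3)*(-1522) = -1522/3 ≈ -507.33)
Q = -326 (Q = -181 - 145 = -326)
d = -12*sqrt(26) ≈ -61.188
(d + Q) + L = (-12*sqrt(26) - 326) - 1522/3 = (-326 - 12*sqrt(26)) - 1522/3 = -2500/3 - 12*sqrt(26)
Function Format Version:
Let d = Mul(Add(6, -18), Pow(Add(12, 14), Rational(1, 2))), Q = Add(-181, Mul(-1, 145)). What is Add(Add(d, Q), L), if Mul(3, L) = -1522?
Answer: Add(Rational(-2500, 3), Mul(-12, Pow(26, Rational(1, 2)))) ≈ -894.52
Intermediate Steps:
L = Rational(-1522, 3) (L = Mul(Rational(1, 3), -1522) = Rational(-1522, 3) ≈ -507.33)
Q = -326 (Q = Add(-181, -145) = -326)
d = Mul(-12, Pow(26, Rational(1, 2))) ≈ -61.188
Add(Add(d, Q), L) = Add(Add(Mul(-12, Pow(26, Rational(1, 2))), -326), Rational(-1522, 3)) = Add(Add(-326, Mul(-12, Pow(26, Rational(1, 2)))), Rational(-1522, 3)) = Add(Rational(-2500, 3), Mul(-12, Pow(26, Rational(1, 2))))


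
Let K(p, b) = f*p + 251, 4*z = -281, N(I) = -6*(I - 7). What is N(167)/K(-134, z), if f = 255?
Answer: 960/33919 ≈ 0.028303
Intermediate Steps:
N(I) = 42 - 6*I (N(I) = -6*(-7 + I) = 42 - 6*I)
z = -281/4 (z = (1/4)*(-281) = -281/4 ≈ -70.250)
K(p, b) = 251 + 255*p (K(p, b) = 255*p + 251 = 251 + 255*p)
N(167)/K(-134, z) = (42 - 6*167)/(251 + 255*(-134)) = (42 - 1002)/(251 - 34170) = -960/(-33919) = -960*(-1/33919) = 960/33919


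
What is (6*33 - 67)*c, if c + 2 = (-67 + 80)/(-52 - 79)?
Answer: -275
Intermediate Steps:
c = -275/131 (c = -2 + (-67 + 80)/(-52 - 79) = -2 + 13/(-131) = -2 + 13*(-1/131) = -2 - 13/131 = -275/131 ≈ -2.0992)
(6*33 - 67)*c = (6*33 - 67)*(-275/131) = (198 - 67)*(-275/131) = 131*(-275/131) = -275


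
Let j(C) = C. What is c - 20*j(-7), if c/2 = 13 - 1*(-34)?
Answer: 234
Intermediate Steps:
c = 94 (c = 2*(13 - 1*(-34)) = 2*(13 + 34) = 2*47 = 94)
c - 20*j(-7) = 94 - 20*(-7) = 94 + 140 = 234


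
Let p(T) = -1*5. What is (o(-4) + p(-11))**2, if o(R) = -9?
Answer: 196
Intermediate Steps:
p(T) = -5
(o(-4) + p(-11))**2 = (-9 - 5)**2 = (-14)**2 = 196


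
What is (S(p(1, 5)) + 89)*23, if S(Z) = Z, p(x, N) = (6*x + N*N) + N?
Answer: 2875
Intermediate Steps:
p(x, N) = N + N**2 + 6*x (p(x, N) = (6*x + N**2) + N = (N**2 + 6*x) + N = N + N**2 + 6*x)
(S(p(1, 5)) + 89)*23 = ((5 + 5**2 + 6*1) + 89)*23 = ((5 + 25 + 6) + 89)*23 = (36 + 89)*23 = 125*23 = 2875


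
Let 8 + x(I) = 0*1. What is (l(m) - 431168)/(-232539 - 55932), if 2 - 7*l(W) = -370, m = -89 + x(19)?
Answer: 3017804/2019297 ≈ 1.4945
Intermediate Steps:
x(I) = -8 (x(I) = -8 + 0*1 = -8 + 0 = -8)
m = -97 (m = -89 - 8 = -97)
l(W) = 372/7 (l(W) = 2/7 - ⅐*(-370) = 2/7 + 370/7 = 372/7)
(l(m) - 431168)/(-232539 - 55932) = (372/7 - 431168)/(-232539 - 55932) = -3017804/7/(-288471) = -3017804/7*(-1/288471) = 3017804/2019297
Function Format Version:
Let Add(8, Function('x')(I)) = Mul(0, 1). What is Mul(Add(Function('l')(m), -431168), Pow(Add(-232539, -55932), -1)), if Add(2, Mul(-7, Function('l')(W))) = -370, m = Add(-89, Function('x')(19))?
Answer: Rational(3017804, 2019297) ≈ 1.4945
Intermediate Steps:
Function('x')(I) = -8 (Function('x')(I) = Add(-8, Mul(0, 1)) = Add(-8, 0) = -8)
m = -97 (m = Add(-89, -8) = -97)
Function('l')(W) = Rational(372, 7) (Function('l')(W) = Add(Rational(2, 7), Mul(Rational(-1, 7), -370)) = Add(Rational(2, 7), Rational(370, 7)) = Rational(372, 7))
Mul(Add(Function('l')(m), -431168), Pow(Add(-232539, -55932), -1)) = Mul(Add(Rational(372, 7), -431168), Pow(Add(-232539, -55932), -1)) = Mul(Rational(-3017804, 7), Pow(-288471, -1)) = Mul(Rational(-3017804, 7), Rational(-1, 288471)) = Rational(3017804, 2019297)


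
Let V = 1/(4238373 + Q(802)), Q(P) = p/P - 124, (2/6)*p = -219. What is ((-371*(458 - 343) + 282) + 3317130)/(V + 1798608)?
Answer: 11131110793289627/6113603561343730 ≈ 1.8207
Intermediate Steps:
p = -657 (p = 3*(-219) = -657)
Q(P) = -124 - 657/P (Q(P) = -657/P - 124 = -124 - 657/P)
V = 802/3399075041 (V = 1/(4238373 + (-124 - 657/802)) = 1/(4238373 - 100105/802) = 1/(3399075041/802) = 802/3399075041 ≈ 2.3595e-7)
((-371*(458 - 343) + 282) + 3317130)/(V + 1798608) = ((-371*(458 - 343) + 282) + 3317130)/(802/3399075041 + 1798608) = ((-371*115 + 282) + 3317130)/(6113603561343730/3399075041) = ((-42665 + 282) + 3317130)*(3399075041/6113603561343730) = (-42383 + 3317130)*(3399075041/6113603561343730) = 3274747*(3399075041/6113603561343730) = 11131110793289627/6113603561343730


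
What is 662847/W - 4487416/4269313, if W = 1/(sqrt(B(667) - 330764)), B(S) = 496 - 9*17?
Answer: -4487416/4269313 + 662847*I*sqrt(330421) ≈ -1.0511 + 3.8102e+8*I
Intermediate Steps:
B(S) = 343 (B(S) = 496 - 153 = 343)
W = -I*sqrt(330421)/330421 (W = 1/(sqrt(343 - 330764)) = 1/(sqrt(-330421)) = 1/(I*sqrt(330421)) = -I*sqrt(330421)/330421 ≈ -0.0017397*I)
662847/W - 4487416/4269313 = 662847/((-I*sqrt(330421)/330421)) - 4487416/4269313 = 662847*(I*sqrt(330421)) - 4487416*1/4269313 = 662847*I*sqrt(330421) - 4487416/4269313 = -4487416/4269313 + 662847*I*sqrt(330421)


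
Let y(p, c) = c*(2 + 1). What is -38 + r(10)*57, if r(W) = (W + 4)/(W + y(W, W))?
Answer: -361/20 ≈ -18.050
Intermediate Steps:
y(p, c) = 3*c (y(p, c) = c*3 = 3*c)
r(W) = (4 + W)/(4*W) (r(W) = (W + 4)/(W + 3*W) = (4 + W)/((4*W)) = (4 + W)*(1/(4*W)) = (4 + W)/(4*W))
-38 + r(10)*57 = -38 + ((¼)*(4 + 10)/10)*57 = -38 + ((¼)*(⅒)*14)*57 = -38 + (7/20)*57 = -38 + 399/20 = -361/20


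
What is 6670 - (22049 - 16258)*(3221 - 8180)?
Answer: 28724239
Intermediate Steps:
6670 - (22049 - 16258)*(3221 - 8180) = 6670 - 5791*(-4959) = 6670 - 1*(-28717569) = 6670 + 28717569 = 28724239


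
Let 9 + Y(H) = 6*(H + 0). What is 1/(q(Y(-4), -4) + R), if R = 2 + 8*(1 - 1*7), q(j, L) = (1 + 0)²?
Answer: -1/45 ≈ -0.022222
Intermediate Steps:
Y(H) = -9 + 6*H (Y(H) = -9 + 6*(H + 0) = -9 + 6*H)
q(j, L) = 1 (q(j, L) = 1² = 1)
R = -46 (R = 2 + 8*(1 - 7) = 2 + 8*(-6) = 2 - 48 = -46)
1/(q(Y(-4), -4) + R) = 1/(1 - 46) = 1/(-45) = -1/45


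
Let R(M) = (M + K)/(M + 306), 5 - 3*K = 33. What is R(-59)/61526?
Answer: -205/45590766 ≈ -4.4965e-6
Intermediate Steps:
K = -28/3 (K = 5/3 - ⅓*33 = 5/3 - 11 = -28/3 ≈ -9.3333)
R(M) = (-28/3 + M)/(306 + M) (R(M) = (M - 28/3)/(M + 306) = (-28/3 + M)/(306 + M))
R(-59)/61526 = ((-28/3 - 59)/(306 - 59))/61526 = (-205/3/247)*(1/61526) = ((1/247)*(-205/3))*(1/61526) = -205/741*1/61526 = -205/45590766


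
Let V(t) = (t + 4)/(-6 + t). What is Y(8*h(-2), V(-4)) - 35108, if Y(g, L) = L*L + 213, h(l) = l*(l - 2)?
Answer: -34895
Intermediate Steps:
h(l) = l*(-2 + l)
V(t) = (4 + t)/(-6 + t)
Y(g, L) = 213 + L² (Y(g, L) = L² + 213 = 213 + L²)
Y(8*h(-2), V(-4)) - 35108 = (213 + ((4 - 4)/(-6 - 4))²) - 35108 = (213 + (0/(-10))²) - 35108 = (213 + (-⅒*0)²) - 35108 = (213 + 0²) - 35108 = (213 + 0) - 35108 = 213 - 35108 = -34895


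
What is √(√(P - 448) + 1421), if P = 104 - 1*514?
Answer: √(1421 + I*√858) ≈ 37.698 + 0.3885*I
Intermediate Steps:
P = -410 (P = 104 - 514 = -410)
√(√(P - 448) + 1421) = √(√(-410 - 448) + 1421) = √(√(-858) + 1421) = √(I*√858 + 1421) = √(1421 + I*√858)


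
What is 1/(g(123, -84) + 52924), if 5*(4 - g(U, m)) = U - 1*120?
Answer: 5/264637 ≈ 1.8894e-5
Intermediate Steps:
g(U, m) = 28 - U/5 (g(U, m) = 4 - (U - 1*120)/5 = 4 - (U - 120)/5 = 4 - (-120 + U)/5 = 4 + (24 - U/5) = 28 - U/5)
1/(g(123, -84) + 52924) = 1/((28 - 1/5*123) + 52924) = 1/((28 - 123/5) + 52924) = 1/(17/5 + 52924) = 1/(264637/5) = 5/264637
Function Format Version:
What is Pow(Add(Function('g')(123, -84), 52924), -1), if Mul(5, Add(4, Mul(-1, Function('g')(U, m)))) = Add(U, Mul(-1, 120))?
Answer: Rational(5, 264637) ≈ 1.8894e-5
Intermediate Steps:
Function('g')(U, m) = Add(28, Mul(Rational(-1, 5), U)) (Function('g')(U, m) = Add(4, Mul(Rational(-1, 5), Add(U, Mul(-1, 120)))) = Add(4, Mul(Rational(-1, 5), Add(U, -120))) = Add(4, Mul(Rational(-1, 5), Add(-120, U))) = Add(4, Add(24, Mul(Rational(-1, 5), U))) = Add(28, Mul(Rational(-1, 5), U)))
Pow(Add(Function('g')(123, -84), 52924), -1) = Pow(Add(Add(28, Mul(Rational(-1, 5), 123)), 52924), -1) = Pow(Add(Add(28, Rational(-123, 5)), 52924), -1) = Pow(Add(Rational(17, 5), 52924), -1) = Pow(Rational(264637, 5), -1) = Rational(5, 264637)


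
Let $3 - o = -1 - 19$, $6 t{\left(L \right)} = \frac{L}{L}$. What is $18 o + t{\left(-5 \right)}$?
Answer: $\frac{2485}{6} \approx 414.17$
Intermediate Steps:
$t{\left(L \right)} = \frac{1}{6}$ ($t{\left(L \right)} = \frac{L \frac{1}{L}}{6} = \frac{1}{6} \cdot 1 = \frac{1}{6}$)
$o = 23$ ($o = 3 - \left(-1 - 19\right) = 3 - -20 = 3 + 20 = 23$)
$18 o + t{\left(-5 \right)} = 18 \cdot 23 + \frac{1}{6} = 414 + \frac{1}{6} = \frac{2485}{6}$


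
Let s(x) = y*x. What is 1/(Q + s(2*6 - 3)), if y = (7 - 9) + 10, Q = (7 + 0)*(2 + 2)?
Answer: 1/100 ≈ 0.010000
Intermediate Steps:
Q = 28 (Q = 7*4 = 28)
y = 8 (y = -2 + 10 = 8)
s(x) = 8*x
1/(Q + s(2*6 - 3)) = 1/(28 + 8*(2*6 - 3)) = 1/(28 + 8*(12 - 3)) = 1/(28 + 8*9) = 1/(28 + 72) = 1/100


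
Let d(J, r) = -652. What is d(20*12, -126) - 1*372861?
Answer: -373513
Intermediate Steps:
d(20*12, -126) - 1*372861 = -652 - 1*372861 = -652 - 372861 = -373513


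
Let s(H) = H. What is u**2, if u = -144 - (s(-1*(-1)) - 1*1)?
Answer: 20736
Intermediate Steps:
u = -144 (u = -144 - (-1*(-1) - 1*1) = -144 - (1 - 1) = -144 - 1*0 = -144 + 0 = -144)
u**2 = (-144)**2 = 20736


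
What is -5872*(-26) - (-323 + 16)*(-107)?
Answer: 119823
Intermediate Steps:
-5872*(-26) - (-323 + 16)*(-107) = 152672 - (-307)*(-107) = 152672 - 1*32849 = 152672 - 32849 = 119823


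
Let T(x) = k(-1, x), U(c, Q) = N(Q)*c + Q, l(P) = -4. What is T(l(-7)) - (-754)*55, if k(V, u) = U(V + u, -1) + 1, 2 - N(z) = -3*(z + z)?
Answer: 41490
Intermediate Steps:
N(z) = 2 + 6*z (N(z) = 2 - (-3)*(z + z) = 2 - (-3)*2*z = 2 - (-6)*z = 2 + 6*z)
U(c, Q) = Q + c*(2 + 6*Q) (U(c, Q) = (2 + 6*Q)*c + Q = c*(2 + 6*Q) + Q = Q + c*(2 + 6*Q))
k(V, u) = -4*V - 4*u (k(V, u) = (-1 + 2*(V + u)*(1 + 3*(-1))) + 1 = (-1 + 2*(V + u)*(1 - 3)) + 1 = (-1 + 2*(V + u)*(-2)) + 1 = (-1 + (-4*V - 4*u)) + 1 = (-1 - 4*V - 4*u) + 1 = -4*V - 4*u)
T(x) = 4 - 4*x (T(x) = -4*(-1) - 4*x = 4 - 4*x)
T(l(-7)) - (-754)*55 = (4 - 4*(-4)) - (-754)*55 = (4 + 16) - 1*(-41470) = 20 + 41470 = 41490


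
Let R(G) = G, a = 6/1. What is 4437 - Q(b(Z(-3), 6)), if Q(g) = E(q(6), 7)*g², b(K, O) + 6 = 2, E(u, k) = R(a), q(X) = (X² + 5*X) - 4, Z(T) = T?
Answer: 4341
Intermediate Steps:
q(X) = -4 + X² + 5*X
a = 6 (a = 6*1 = 6)
E(u, k) = 6
b(K, O) = -4 (b(K, O) = -6 + 2 = -4)
Q(g) = 6*g²
4437 - Q(b(Z(-3), 6)) = 4437 - 6*(-4)² = 4437 - 6*16 = 4437 - 1*96 = 4437 - 96 = 4341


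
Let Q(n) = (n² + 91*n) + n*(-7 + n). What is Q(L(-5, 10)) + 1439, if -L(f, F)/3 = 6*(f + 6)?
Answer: 575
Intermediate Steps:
L(f, F) = -108 - 18*f (L(f, F) = -18*(f + 6) = -18*(6 + f) = -3*(36 + 6*f) = -108 - 18*f)
Q(n) = n² + 91*n + n*(-7 + n)
Q(L(-5, 10)) + 1439 = 2*(-108 - 18*(-5))*(42 + (-108 - 18*(-5))) + 1439 = 2*(-108 + 90)*(42 + (-108 + 90)) + 1439 = 2*(-18)*(42 - 18) + 1439 = 2*(-18)*24 + 1439 = -864 + 1439 = 575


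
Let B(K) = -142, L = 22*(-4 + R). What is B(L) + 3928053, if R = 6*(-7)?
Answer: 3927911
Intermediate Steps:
R = -42
L = -1012 (L = 22*(-4 - 42) = 22*(-46) = -1012)
B(L) + 3928053 = -142 + 3928053 = 3927911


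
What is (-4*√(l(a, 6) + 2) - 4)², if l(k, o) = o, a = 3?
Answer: 144 + 64*√2 ≈ 234.51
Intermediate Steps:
(-4*√(l(a, 6) + 2) - 4)² = (-4*√(6 + 2) - 4)² = (-8*√2 - 4)² = (-4 - 8*√2)²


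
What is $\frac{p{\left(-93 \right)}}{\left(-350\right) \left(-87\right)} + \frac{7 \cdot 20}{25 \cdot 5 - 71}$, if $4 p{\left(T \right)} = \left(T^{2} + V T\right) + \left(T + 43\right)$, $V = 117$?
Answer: $\frac{201533}{78300} \approx 2.5739$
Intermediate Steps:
$p{\left(T \right)} = \frac{43}{4} + \frac{T^{2}}{4} + \frac{59 T}{2}$ ($p{\left(T \right)} = \frac{\left(T^{2} + 117 T\right) + \left(T + 43\right)}{4} = \frac{\left(T^{2} + 117 T\right) + \left(43 + T\right)}{4} = \frac{43 + T^{2} + 118 T}{4} = \frac{43}{4} + \frac{T^{2}}{4} + \frac{59 T}{2}$)
$\frac{p{\left(-93 \right)}}{\left(-350\right) \left(-87\right)} + \frac{7 \cdot 20}{25 \cdot 5 - 71} = \frac{\frac{43}{4} + \frac{\left(-93\right)^{2}}{4} + \frac{59}{2} \left(-93\right)}{\left(-350\right) \left(-87\right)} + \frac{7 \cdot 20}{25 \cdot 5 - 71} = \frac{\frac{43}{4} + \frac{1}{4} \cdot 8649 - \frac{5487}{2}}{30450} + \frac{140}{125 - 71} = \left(\frac{43}{4} + \frac{8649}{4} - \frac{5487}{2}\right) \frac{1}{30450} + \frac{140}{54} = \left(- \frac{1141}{2}\right) \frac{1}{30450} + 140 \cdot \frac{1}{54} = - \frac{163}{8700} + \frac{70}{27} = \frac{201533}{78300}$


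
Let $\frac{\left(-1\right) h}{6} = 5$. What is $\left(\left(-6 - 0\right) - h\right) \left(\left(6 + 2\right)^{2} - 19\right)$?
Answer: $1080$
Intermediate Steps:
$h = -30$ ($h = \left(-6\right) 5 = -30$)
$\left(\left(-6 - 0\right) - h\right) \left(\left(6 + 2\right)^{2} - 19\right) = \left(\left(-6 - 0\right) - -30\right) \left(\left(6 + 2\right)^{2} - 19\right) = \left(\left(-6 + 0\right) + 30\right) \left(8^{2} - 19\right) = \left(-6 + 30\right) \left(64 - 19\right) = 24 \cdot 45 = 1080$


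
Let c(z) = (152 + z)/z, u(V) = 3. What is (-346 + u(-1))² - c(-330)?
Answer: 19411996/165 ≈ 1.1765e+5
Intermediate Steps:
c(z) = (152 + z)/z
(-346 + u(-1))² - c(-330) = (-346 + 3)² - (152 - 330)/(-330) = (-343)² - (-1)*(-178)/330 = 117649 - 1*89/165 = 117649 - 89/165 = 19411996/165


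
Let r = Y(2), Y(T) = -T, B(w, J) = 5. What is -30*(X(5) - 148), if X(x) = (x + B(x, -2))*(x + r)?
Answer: 3540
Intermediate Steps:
r = -2 (r = -1*2 = -2)
X(x) = (-2 + x)*(5 + x) (X(x) = (x + 5)*(x - 2) = (5 + x)*(-2 + x) = (-2 + x)*(5 + x))
-30*(X(5) - 148) = -30*((-10 + 5² + 3*5) - 148) = -30*((-10 + 25 + 15) - 148) = -30*(30 - 148) = -30*(-118) = 3540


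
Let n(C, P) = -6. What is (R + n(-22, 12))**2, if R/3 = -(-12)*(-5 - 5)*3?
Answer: 1179396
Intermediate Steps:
R = -1080 (R = 3*(-(-12)*(-5 - 5)*3) = 3*(-(-12)*(-10)*3) = 3*(-4*30*3) = 3*(-120*3) = 3*(-360) = -1080)
(R + n(-22, 12))**2 = (-1080 - 6)**2 = (-1086)**2 = 1179396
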